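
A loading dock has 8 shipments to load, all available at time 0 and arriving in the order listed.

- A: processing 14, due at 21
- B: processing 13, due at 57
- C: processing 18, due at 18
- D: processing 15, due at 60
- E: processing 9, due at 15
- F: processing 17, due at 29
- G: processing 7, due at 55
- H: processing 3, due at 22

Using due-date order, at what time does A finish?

EDD (increasing due date): E C A H F G B D.
E: 0→9
C: 9→27
A: 27→41

41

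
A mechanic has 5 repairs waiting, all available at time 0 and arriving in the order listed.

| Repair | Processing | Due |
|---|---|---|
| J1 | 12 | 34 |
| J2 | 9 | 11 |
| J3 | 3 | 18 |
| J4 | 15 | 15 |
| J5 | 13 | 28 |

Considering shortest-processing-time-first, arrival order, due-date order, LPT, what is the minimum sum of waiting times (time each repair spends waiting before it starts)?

76

SPT (increasing processing time): J3 J2 J1 J5 J4.
J3: waits 0, runs 0→3
J2: waits 3, runs 3→12
J1: waits 12, runs 12→24
J5: waits 24, runs 24→37
J4: waits 37, runs 37→52
Sum = 0+3+12+24+37 = 76.
FIFO (arrival order): J1 J2 J3 J4 J5.
J1: waits 0, runs 0→12
J2: waits 12, runs 12→21
J3: waits 21, runs 21→24
J4: waits 24, runs 24→39
J5: waits 39, runs 39→52
Sum = 0+12+21+24+39 = 96.
EDD (increasing due date): J2 J4 J3 J5 J1.
J2: waits 0, runs 0→9
J4: waits 9, runs 9→24
J3: waits 24, runs 24→27
J5: waits 27, runs 27→40
J1: waits 40, runs 40→52
Sum = 0+9+24+27+40 = 100.
LPT (decreasing processing time): J4 J5 J1 J2 J3.
J4: waits 0, runs 0→15
J5: waits 15, runs 15→28
J1: waits 28, runs 28→40
J2: waits 40, runs 40→49
J3: waits 49, runs 49→52
Sum = 0+15+28+40+49 = 132.
SPT 76, FIFO 96, EDD 100, LPT 132 → minimum 76.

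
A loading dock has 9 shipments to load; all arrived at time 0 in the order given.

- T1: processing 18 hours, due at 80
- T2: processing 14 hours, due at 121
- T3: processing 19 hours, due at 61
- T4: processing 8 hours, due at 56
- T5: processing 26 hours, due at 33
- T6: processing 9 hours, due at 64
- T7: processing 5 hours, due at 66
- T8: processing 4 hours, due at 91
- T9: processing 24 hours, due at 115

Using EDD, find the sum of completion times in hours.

656

EDD (increasing due date): T5 T4 T3 T6 T7 T1 T8 T9 T2.
T5: 0→26
T4: 26→34
T3: 34→53
T6: 53→62
T7: 62→67
T1: 67→85
T8: 85→89
T9: 89→113
T2: 113→127
Sum = 26+34+53+62+67+85+89+113+127 = 656.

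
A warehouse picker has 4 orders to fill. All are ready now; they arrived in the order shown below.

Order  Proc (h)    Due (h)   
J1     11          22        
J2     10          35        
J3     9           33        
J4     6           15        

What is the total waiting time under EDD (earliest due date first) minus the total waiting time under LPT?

-13

EDD (increasing due date): J4 J1 J3 J2.
J4: waits 0, runs 0→6
J1: waits 6, runs 6→17
J3: waits 17, runs 17→26
J2: waits 26, runs 26→36
Sum = 0+6+17+26 = 49.
LPT (decreasing processing time): J1 J2 J3 J4.
J1: waits 0, runs 0→11
J2: waits 11, runs 11→21
J3: waits 21, runs 21→30
J4: waits 30, runs 30→36
Sum = 0+11+21+30 = 62.
Difference = 49 − 62 = -13.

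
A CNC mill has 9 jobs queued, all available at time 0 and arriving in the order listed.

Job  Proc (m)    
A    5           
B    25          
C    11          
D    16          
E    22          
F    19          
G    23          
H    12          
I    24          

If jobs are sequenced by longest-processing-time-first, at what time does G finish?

72

LPT (decreasing processing time): B I G E F D H C A.
B: 0→25
I: 25→49
G: 49→72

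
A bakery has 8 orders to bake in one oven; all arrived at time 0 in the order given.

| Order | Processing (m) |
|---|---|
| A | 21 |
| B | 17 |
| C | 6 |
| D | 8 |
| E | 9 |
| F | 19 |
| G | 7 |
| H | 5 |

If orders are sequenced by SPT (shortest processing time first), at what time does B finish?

52

SPT (increasing processing time): H C G D E B F A.
H: 0→5
C: 5→11
G: 11→18
D: 18→26
E: 26→35
B: 35→52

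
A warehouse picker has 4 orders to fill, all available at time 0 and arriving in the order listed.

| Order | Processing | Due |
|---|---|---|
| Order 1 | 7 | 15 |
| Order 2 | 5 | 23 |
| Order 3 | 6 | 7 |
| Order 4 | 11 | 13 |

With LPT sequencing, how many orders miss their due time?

3

LPT (decreasing processing time): Order 4 Order 1 Order 3 Order 2.
Order 4: 0→11, due 13, tardiness 0
Order 1: 11→18, due 15, tardiness 3
Order 3: 18→24, due 7, tardiness 17
Order 2: 24→29, due 23, tardiness 6
Late orders: 3.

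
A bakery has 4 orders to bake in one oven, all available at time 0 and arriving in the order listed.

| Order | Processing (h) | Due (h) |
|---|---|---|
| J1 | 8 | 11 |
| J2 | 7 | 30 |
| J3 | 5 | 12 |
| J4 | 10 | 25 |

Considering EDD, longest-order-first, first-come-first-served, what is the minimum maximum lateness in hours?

EDD (increasing due date): J1 J3 J4 J2.
J1: 0→8, due 11, lateness -3
J3: 8→13, due 12, lateness 1
J4: 13→23, due 25, lateness -2
J2: 23→30, due 30, lateness 0
Maximum = 1.
LPT (decreasing processing time): J4 J1 J2 J3.
J4: 0→10, due 25, lateness -15
J1: 10→18, due 11, lateness 7
J2: 18→25, due 30, lateness -5
J3: 25→30, due 12, lateness 18
Maximum = 18.
FIFO (arrival order): J1 J2 J3 J4.
J1: 0→8, due 11, lateness -3
J2: 8→15, due 30, lateness -15
J3: 15→20, due 12, lateness 8
J4: 20→30, due 25, lateness 5
Maximum = 8.
EDD 1, LPT 18, FIFO 8 → minimum 1.

1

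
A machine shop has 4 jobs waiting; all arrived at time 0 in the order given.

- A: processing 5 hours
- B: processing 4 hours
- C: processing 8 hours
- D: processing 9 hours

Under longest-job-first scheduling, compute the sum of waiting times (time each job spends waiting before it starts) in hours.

LPT (decreasing processing time): D C A B.
D: waits 0, runs 0→9
C: waits 9, runs 9→17
A: waits 17, runs 17→22
B: waits 22, runs 22→26
Sum = 0+9+17+22 = 48.

48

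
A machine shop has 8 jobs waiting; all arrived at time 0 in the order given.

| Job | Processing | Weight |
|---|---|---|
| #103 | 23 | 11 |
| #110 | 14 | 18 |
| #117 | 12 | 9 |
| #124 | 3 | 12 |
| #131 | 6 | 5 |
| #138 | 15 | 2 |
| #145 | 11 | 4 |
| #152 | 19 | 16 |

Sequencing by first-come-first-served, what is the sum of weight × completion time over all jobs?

FIFO (arrival order): #103 #110 #117 #124 #131 #138 #145 #152.
#103: finishes 23, weight 11, w·C = 253
#110: finishes 37, weight 18, w·C = 666
#117: finishes 49, weight 9, w·C = 441
#124: finishes 52, weight 12, w·C = 624
#131: finishes 58, weight 5, w·C = 290
#138: finishes 73, weight 2, w·C = 146
#145: finishes 84, weight 4, w·C = 336
#152: finishes 103, weight 16, w·C = 1648
Sum = 253+666+441+624+290+146+336+1648 = 4404.

4404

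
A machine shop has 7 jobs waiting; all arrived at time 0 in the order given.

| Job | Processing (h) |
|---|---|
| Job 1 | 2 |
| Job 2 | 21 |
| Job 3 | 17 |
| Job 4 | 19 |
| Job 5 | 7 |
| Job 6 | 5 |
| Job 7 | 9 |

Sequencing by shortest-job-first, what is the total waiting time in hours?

145

SPT (increasing processing time): Job 1 Job 6 Job 5 Job 7 Job 3 Job 4 Job 2.
Job 1: waits 0, runs 0→2
Job 6: waits 2, runs 2→7
Job 5: waits 7, runs 7→14
Job 7: waits 14, runs 14→23
Job 3: waits 23, runs 23→40
Job 4: waits 40, runs 40→59
Job 2: waits 59, runs 59→80
Sum = 0+2+7+14+23+40+59 = 145.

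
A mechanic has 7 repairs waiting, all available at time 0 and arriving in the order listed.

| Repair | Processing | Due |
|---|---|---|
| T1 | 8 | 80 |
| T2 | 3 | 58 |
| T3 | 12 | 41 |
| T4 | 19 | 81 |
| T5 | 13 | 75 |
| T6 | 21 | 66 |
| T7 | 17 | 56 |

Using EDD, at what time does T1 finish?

74

EDD (increasing due date): T3 T7 T2 T6 T5 T1 T4.
T3: 0→12
T7: 12→29
T2: 29→32
T6: 32→53
T5: 53→66
T1: 66→74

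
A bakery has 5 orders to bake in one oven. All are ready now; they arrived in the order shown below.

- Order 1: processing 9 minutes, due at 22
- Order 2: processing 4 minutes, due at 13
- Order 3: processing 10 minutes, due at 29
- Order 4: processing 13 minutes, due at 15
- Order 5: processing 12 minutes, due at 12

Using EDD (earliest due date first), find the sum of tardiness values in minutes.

52

EDD (increasing due date): Order 5 Order 2 Order 4 Order 1 Order 3.
Order 5: 0→12, due 12, tardiness 0
Order 2: 12→16, due 13, tardiness 3
Order 4: 16→29, due 15, tardiness 14
Order 1: 29→38, due 22, tardiness 16
Order 3: 38→48, due 29, tardiness 19
Sum = 0+3+14+16+19 = 52.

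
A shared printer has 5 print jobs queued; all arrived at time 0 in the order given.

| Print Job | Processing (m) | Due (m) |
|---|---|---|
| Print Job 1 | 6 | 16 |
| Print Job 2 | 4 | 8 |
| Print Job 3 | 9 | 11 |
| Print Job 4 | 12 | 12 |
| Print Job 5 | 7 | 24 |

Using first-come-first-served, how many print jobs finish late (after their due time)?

4

FIFO (arrival order): Print Job 1 Print Job 2 Print Job 3 Print Job 4 Print Job 5.
Print Job 1: 0→6, due 16, tardiness 0
Print Job 2: 6→10, due 8, tardiness 2
Print Job 3: 10→19, due 11, tardiness 8
Print Job 4: 19→31, due 12, tardiness 19
Print Job 5: 31→38, due 24, tardiness 14
Late print jobs: 4.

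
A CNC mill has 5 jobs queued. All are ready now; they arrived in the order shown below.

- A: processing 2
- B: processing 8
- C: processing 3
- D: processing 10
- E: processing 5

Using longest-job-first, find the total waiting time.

LPT (decreasing processing time): D B E C A.
D: waits 0, runs 0→10
B: waits 10, runs 10→18
E: waits 18, runs 18→23
C: waits 23, runs 23→26
A: waits 26, runs 26→28
Sum = 0+10+18+23+26 = 77.

77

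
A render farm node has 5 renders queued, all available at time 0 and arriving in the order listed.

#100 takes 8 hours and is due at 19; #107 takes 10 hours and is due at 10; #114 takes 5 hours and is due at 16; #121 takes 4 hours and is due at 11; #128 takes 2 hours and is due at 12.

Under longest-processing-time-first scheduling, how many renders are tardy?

3

LPT (decreasing processing time): #107 #100 #114 #121 #128.
#107: 0→10, due 10, tardiness 0
#100: 10→18, due 19, tardiness 0
#114: 18→23, due 16, tardiness 7
#121: 23→27, due 11, tardiness 16
#128: 27→29, due 12, tardiness 17
Late renders: 3.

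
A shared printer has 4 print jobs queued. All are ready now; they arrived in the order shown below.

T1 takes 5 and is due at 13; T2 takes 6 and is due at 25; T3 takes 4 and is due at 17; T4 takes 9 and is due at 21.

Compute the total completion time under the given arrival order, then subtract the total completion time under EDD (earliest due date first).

FIFO (arrival order): T1 T2 T3 T4.
T1: 0→5
T2: 5→11
T3: 11→15
T4: 15→24
Sum = 5+11+15+24 = 55.
EDD (increasing due date): T1 T3 T4 T2.
T1: 0→5
T3: 5→9
T4: 9→18
T2: 18→24
Sum = 5+9+18+24 = 56.
Difference = 55 − 56 = -1.

-1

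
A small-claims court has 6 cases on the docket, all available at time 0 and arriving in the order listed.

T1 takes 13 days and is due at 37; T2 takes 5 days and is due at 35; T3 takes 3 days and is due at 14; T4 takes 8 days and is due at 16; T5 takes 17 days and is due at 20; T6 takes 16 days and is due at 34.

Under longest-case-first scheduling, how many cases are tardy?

4

LPT (decreasing processing time): T5 T6 T1 T4 T2 T3.
T5: 0→17, due 20, tardiness 0
T6: 17→33, due 34, tardiness 0
T1: 33→46, due 37, tardiness 9
T4: 46→54, due 16, tardiness 38
T2: 54→59, due 35, tardiness 24
T3: 59→62, due 14, tardiness 48
Late cases: 4.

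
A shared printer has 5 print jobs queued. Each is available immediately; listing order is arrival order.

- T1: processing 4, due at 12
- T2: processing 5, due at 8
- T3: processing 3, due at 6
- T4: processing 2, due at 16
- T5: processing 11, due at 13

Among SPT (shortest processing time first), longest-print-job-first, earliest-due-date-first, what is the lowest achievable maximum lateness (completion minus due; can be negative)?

SPT (increasing processing time): T4 T3 T1 T2 T5.
T4: 0→2, due 16, lateness -14
T3: 2→5, due 6, lateness -1
T1: 5→9, due 12, lateness -3
T2: 9→14, due 8, lateness 6
T5: 14→25, due 13, lateness 12
Maximum = 12.
LPT (decreasing processing time): T5 T2 T1 T3 T4.
T5: 0→11, due 13, lateness -2
T2: 11→16, due 8, lateness 8
T1: 16→20, due 12, lateness 8
T3: 20→23, due 6, lateness 17
T4: 23→25, due 16, lateness 9
Maximum = 17.
EDD (increasing due date): T3 T2 T1 T5 T4.
T3: 0→3, due 6, lateness -3
T2: 3→8, due 8, lateness 0
T1: 8→12, due 12, lateness 0
T5: 12→23, due 13, lateness 10
T4: 23→25, due 16, lateness 9
Maximum = 10.
SPT 12, LPT 17, EDD 10 → minimum 10.

10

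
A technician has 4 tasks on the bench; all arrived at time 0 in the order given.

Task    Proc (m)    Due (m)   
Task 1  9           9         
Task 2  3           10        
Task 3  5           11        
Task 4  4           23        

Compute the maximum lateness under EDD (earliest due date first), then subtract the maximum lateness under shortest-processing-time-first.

-6

EDD (increasing due date): Task 1 Task 2 Task 3 Task 4.
Task 1: 0→9, due 9, lateness 0
Task 2: 9→12, due 10, lateness 2
Task 3: 12→17, due 11, lateness 6
Task 4: 17→21, due 23, lateness -2
Maximum = 6.
SPT (increasing processing time): Task 2 Task 4 Task 3 Task 1.
Task 2: 0→3, due 10, lateness -7
Task 4: 3→7, due 23, lateness -16
Task 3: 7→12, due 11, lateness 1
Task 1: 12→21, due 9, lateness 12
Maximum = 12.
Difference = 6 − 12 = -6.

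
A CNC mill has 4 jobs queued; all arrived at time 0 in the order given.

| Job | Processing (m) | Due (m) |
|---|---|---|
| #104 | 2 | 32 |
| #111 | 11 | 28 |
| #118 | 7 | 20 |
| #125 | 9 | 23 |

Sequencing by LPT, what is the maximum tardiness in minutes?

LPT (decreasing processing time): #111 #125 #118 #104.
#111: 0→11, due 28, tardiness 0
#125: 11→20, due 23, tardiness 0
#118: 20→27, due 20, tardiness 7
#104: 27→29, due 32, tardiness 0
Maximum = 7.

7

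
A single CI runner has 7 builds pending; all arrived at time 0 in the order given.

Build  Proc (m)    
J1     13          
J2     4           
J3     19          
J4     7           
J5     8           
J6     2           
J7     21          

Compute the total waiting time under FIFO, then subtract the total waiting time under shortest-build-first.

84

FIFO (arrival order): J1 J2 J3 J4 J5 J6 J7.
J1: waits 0, runs 0→13
J2: waits 13, runs 13→17
J3: waits 17, runs 17→36
J4: waits 36, runs 36→43
J5: waits 43, runs 43→51
J6: waits 51, runs 51→53
J7: waits 53, runs 53→74
Sum = 0+13+17+36+43+51+53 = 213.
SPT (increasing processing time): J6 J2 J4 J5 J1 J3 J7.
J6: waits 0, runs 0→2
J2: waits 2, runs 2→6
J4: waits 6, runs 6→13
J5: waits 13, runs 13→21
J1: waits 21, runs 21→34
J3: waits 34, runs 34→53
J7: waits 53, runs 53→74
Sum = 0+2+6+13+21+34+53 = 129.
Difference = 213 − 129 = 84.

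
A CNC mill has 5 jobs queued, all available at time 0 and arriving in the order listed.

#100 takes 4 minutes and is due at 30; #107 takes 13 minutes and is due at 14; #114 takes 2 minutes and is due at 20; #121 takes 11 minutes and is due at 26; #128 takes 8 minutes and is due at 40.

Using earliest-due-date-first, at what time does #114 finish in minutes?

EDD (increasing due date): #107 #114 #121 #100 #128.
#107: 0→13
#114: 13→15

15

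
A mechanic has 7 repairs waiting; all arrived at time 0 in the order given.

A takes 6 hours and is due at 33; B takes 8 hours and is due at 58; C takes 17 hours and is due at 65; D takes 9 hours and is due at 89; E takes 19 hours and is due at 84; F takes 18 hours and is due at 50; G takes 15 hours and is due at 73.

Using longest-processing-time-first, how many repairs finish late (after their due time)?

LPT (decreasing processing time): E F C G D B A.
E: 0→19, due 84, tardiness 0
F: 19→37, due 50, tardiness 0
C: 37→54, due 65, tardiness 0
G: 54→69, due 73, tardiness 0
D: 69→78, due 89, tardiness 0
B: 78→86, due 58, tardiness 28
A: 86→92, due 33, tardiness 59
Late repairs: 2.

2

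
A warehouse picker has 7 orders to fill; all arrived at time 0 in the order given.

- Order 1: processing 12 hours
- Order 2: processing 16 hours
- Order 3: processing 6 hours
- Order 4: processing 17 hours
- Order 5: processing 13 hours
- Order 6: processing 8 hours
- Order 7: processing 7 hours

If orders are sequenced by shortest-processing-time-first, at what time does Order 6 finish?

21

SPT (increasing processing time): Order 3 Order 7 Order 6 Order 1 Order 5 Order 2 Order 4.
Order 3: 0→6
Order 7: 6→13
Order 6: 13→21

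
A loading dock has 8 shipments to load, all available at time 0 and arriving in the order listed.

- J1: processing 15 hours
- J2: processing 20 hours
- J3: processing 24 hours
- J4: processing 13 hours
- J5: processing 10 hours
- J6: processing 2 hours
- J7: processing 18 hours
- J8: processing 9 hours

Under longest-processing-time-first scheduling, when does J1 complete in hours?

LPT (decreasing processing time): J3 J2 J7 J1 J4 J5 J8 J6.
J3: 0→24
J2: 24→44
J7: 44→62
J1: 62→77

77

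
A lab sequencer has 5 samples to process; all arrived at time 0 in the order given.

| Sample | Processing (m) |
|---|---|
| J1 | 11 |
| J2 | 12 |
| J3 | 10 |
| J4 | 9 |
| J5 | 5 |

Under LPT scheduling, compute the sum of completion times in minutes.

157

LPT (decreasing processing time): J2 J1 J3 J4 J5.
J2: 0→12
J1: 12→23
J3: 23→33
J4: 33→42
J5: 42→47
Sum = 12+23+33+42+47 = 157.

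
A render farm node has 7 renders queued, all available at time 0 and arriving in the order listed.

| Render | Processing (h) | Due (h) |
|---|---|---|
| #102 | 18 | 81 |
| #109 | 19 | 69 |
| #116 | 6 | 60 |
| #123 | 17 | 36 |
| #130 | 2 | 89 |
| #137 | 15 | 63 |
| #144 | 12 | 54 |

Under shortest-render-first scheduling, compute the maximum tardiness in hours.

20

SPT (increasing processing time): #130 #116 #144 #137 #123 #102 #109.
#130: 0→2, due 89, tardiness 0
#116: 2→8, due 60, tardiness 0
#144: 8→20, due 54, tardiness 0
#137: 20→35, due 63, tardiness 0
#123: 35→52, due 36, tardiness 16
#102: 52→70, due 81, tardiness 0
#109: 70→89, due 69, tardiness 20
Maximum = 20.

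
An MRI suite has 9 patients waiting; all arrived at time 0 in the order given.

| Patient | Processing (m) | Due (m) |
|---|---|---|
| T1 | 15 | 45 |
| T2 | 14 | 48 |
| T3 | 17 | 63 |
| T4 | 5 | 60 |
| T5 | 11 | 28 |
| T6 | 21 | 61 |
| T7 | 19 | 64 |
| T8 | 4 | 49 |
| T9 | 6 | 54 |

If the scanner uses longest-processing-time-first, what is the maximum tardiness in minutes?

69

LPT (decreasing processing time): T6 T7 T3 T1 T2 T5 T9 T4 T8.
T6: 0→21, due 61, tardiness 0
T7: 21→40, due 64, tardiness 0
T3: 40→57, due 63, tardiness 0
T1: 57→72, due 45, tardiness 27
T2: 72→86, due 48, tardiness 38
T5: 86→97, due 28, tardiness 69
T9: 97→103, due 54, tardiness 49
T4: 103→108, due 60, tardiness 48
T8: 108→112, due 49, tardiness 63
Maximum = 69.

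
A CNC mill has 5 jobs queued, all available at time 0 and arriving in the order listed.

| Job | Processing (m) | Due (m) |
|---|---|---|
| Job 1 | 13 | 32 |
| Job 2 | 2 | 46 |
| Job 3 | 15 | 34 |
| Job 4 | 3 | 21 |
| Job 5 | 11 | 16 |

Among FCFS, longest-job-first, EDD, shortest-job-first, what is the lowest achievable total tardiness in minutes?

8

FIFO (arrival order): Job 1 Job 2 Job 3 Job 4 Job 5.
Job 1: 0→13, due 32, tardiness 0
Job 2: 13→15, due 46, tardiness 0
Job 3: 15→30, due 34, tardiness 0
Job 4: 30→33, due 21, tardiness 12
Job 5: 33→44, due 16, tardiness 28
Sum = 0+0+0+12+28 = 40.
LPT (decreasing processing time): Job 3 Job 1 Job 5 Job 4 Job 2.
Job 3: 0→15, due 34, tardiness 0
Job 1: 15→28, due 32, tardiness 0
Job 5: 28→39, due 16, tardiness 23
Job 4: 39→42, due 21, tardiness 21
Job 2: 42→44, due 46, tardiness 0
Sum = 0+0+23+21+0 = 44.
EDD (increasing due date): Job 5 Job 4 Job 1 Job 3 Job 2.
Job 5: 0→11, due 16, tardiness 0
Job 4: 11→14, due 21, tardiness 0
Job 1: 14→27, due 32, tardiness 0
Job 3: 27→42, due 34, tardiness 8
Job 2: 42→44, due 46, tardiness 0
Sum = 0+0+0+8+0 = 8.
SPT (increasing processing time): Job 2 Job 4 Job 5 Job 1 Job 3.
Job 2: 0→2, due 46, tardiness 0
Job 4: 2→5, due 21, tardiness 0
Job 5: 5→16, due 16, tardiness 0
Job 1: 16→29, due 32, tardiness 0
Job 3: 29→44, due 34, tardiness 10
Sum = 0+0+0+0+10 = 10.
FIFO 40, LPT 44, EDD 8, SPT 10 → minimum 8.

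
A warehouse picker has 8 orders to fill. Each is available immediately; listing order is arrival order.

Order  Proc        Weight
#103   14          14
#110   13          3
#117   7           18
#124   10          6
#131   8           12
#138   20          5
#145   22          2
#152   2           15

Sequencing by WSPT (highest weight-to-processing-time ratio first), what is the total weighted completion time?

1795

WSPT (decreasing weight/processing-time ratio): #152 #117 #131 #103 #124 #138 #110 #145.
#152: finishes 2, weight 15, w·C = 30
#117: finishes 9, weight 18, w·C = 162
#131: finishes 17, weight 12, w·C = 204
#103: finishes 31, weight 14, w·C = 434
#124: finishes 41, weight 6, w·C = 246
#138: finishes 61, weight 5, w·C = 305
#110: finishes 74, weight 3, w·C = 222
#145: finishes 96, weight 2, w·C = 192
Sum = 30+162+204+434+246+305+222+192 = 1795.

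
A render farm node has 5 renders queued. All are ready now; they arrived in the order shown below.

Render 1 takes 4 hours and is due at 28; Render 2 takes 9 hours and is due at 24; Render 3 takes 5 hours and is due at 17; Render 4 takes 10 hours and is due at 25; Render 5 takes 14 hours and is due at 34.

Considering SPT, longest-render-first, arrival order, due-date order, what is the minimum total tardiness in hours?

SPT (increasing processing time): Render 1 Render 3 Render 2 Render 4 Render 5.
Render 1: 0→4, due 28, tardiness 0
Render 3: 4→9, due 17, tardiness 0
Render 2: 9→18, due 24, tardiness 0
Render 4: 18→28, due 25, tardiness 3
Render 5: 28→42, due 34, tardiness 8
Sum = 0+0+0+3+8 = 11.
LPT (decreasing processing time): Render 5 Render 4 Render 2 Render 3 Render 1.
Render 5: 0→14, due 34, tardiness 0
Render 4: 14→24, due 25, tardiness 0
Render 2: 24→33, due 24, tardiness 9
Render 3: 33→38, due 17, tardiness 21
Render 1: 38→42, due 28, tardiness 14
Sum = 0+0+9+21+14 = 44.
FIFO (arrival order): Render 1 Render 2 Render 3 Render 4 Render 5.
Render 1: 0→4, due 28, tardiness 0
Render 2: 4→13, due 24, tardiness 0
Render 3: 13→18, due 17, tardiness 1
Render 4: 18→28, due 25, tardiness 3
Render 5: 28→42, due 34, tardiness 8
Sum = 0+0+1+3+8 = 12.
EDD (increasing due date): Render 3 Render 2 Render 4 Render 1 Render 5.
Render 3: 0→5, due 17, tardiness 0
Render 2: 5→14, due 24, tardiness 0
Render 4: 14→24, due 25, tardiness 0
Render 1: 24→28, due 28, tardiness 0
Render 5: 28→42, due 34, tardiness 8
Sum = 0+0+0+0+8 = 8.
SPT 11, LPT 44, FIFO 12, EDD 8 → minimum 8.

8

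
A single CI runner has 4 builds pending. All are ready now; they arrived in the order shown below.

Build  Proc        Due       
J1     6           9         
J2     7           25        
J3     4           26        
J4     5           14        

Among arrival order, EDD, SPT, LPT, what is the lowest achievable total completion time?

FIFO (arrival order): J1 J2 J3 J4.
J1: 0→6
J2: 6→13
J3: 13→17
J4: 17→22
Sum = 6+13+17+22 = 58.
EDD (increasing due date): J1 J4 J2 J3.
J1: 0→6
J4: 6→11
J2: 11→18
J3: 18→22
Sum = 6+11+18+22 = 57.
SPT (increasing processing time): J3 J4 J1 J2.
J3: 0→4
J4: 4→9
J1: 9→15
J2: 15→22
Sum = 4+9+15+22 = 50.
LPT (decreasing processing time): J2 J1 J4 J3.
J2: 0→7
J1: 7→13
J4: 13→18
J3: 18→22
Sum = 7+13+18+22 = 60.
FIFO 58, EDD 57, SPT 50, LPT 60 → minimum 50.

50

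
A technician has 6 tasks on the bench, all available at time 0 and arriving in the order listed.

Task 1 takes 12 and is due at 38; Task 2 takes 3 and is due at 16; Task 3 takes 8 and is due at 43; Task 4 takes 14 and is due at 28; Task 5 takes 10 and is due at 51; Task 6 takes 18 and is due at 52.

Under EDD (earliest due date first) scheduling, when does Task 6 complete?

65

EDD (increasing due date): Task 2 Task 4 Task 1 Task 3 Task 5 Task 6.
Task 2: 0→3
Task 4: 3→17
Task 1: 17→29
Task 3: 29→37
Task 5: 37→47
Task 6: 47→65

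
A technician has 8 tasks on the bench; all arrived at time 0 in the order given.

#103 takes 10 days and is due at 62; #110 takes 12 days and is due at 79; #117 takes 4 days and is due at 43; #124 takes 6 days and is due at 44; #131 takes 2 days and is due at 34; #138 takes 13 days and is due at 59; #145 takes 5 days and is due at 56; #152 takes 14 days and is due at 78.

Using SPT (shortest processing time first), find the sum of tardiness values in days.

0

SPT (increasing processing time): #131 #117 #145 #124 #103 #110 #138 #152.
#131: 0→2, due 34, tardiness 0
#117: 2→6, due 43, tardiness 0
#145: 6→11, due 56, tardiness 0
#124: 11→17, due 44, tardiness 0
#103: 17→27, due 62, tardiness 0
#110: 27→39, due 79, tardiness 0
#138: 39→52, due 59, tardiness 0
#152: 52→66, due 78, tardiness 0
Sum = 0+0+0+0+0+0+0+0 = 0.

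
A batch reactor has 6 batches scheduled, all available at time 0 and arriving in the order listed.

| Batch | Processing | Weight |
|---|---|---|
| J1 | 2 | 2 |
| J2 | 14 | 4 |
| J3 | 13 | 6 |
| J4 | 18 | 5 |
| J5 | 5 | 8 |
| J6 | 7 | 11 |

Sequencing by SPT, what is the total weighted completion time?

SPT (increasing processing time): J1 J5 J6 J3 J2 J4.
J1: finishes 2, weight 2, w·C = 4
J5: finishes 7, weight 8, w·C = 56
J6: finishes 14, weight 11, w·C = 154
J3: finishes 27, weight 6, w·C = 162
J2: finishes 41, weight 4, w·C = 164
J4: finishes 59, weight 5, w·C = 295
Sum = 4+56+154+162+164+295 = 835.

835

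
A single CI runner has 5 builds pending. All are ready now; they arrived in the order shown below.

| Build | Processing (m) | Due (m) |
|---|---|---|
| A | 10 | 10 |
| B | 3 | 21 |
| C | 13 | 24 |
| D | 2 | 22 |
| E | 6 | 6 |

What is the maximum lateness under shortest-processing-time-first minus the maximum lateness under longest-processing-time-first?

-12

SPT (increasing processing time): D B E A C.
D: 0→2, due 22, lateness -20
B: 2→5, due 21, lateness -16
E: 5→11, due 6, lateness 5
A: 11→21, due 10, lateness 11
C: 21→34, due 24, lateness 10
Maximum = 11.
LPT (decreasing processing time): C A E B D.
C: 0→13, due 24, lateness -11
A: 13→23, due 10, lateness 13
E: 23→29, due 6, lateness 23
B: 29→32, due 21, lateness 11
D: 32→34, due 22, lateness 12
Maximum = 23.
Difference = 11 − 23 = -12.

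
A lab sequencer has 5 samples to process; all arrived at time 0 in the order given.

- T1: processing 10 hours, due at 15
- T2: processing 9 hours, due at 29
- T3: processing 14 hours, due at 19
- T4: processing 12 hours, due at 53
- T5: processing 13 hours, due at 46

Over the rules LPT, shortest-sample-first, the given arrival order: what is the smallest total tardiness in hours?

26

LPT (decreasing processing time): T3 T5 T4 T1 T2.
T3: 0→14, due 19, tardiness 0
T5: 14→27, due 46, tardiness 0
T4: 27→39, due 53, tardiness 0
T1: 39→49, due 15, tardiness 34
T2: 49→58, due 29, tardiness 29
Sum = 0+0+0+34+29 = 63.
SPT (increasing processing time): T2 T1 T4 T5 T3.
T2: 0→9, due 29, tardiness 0
T1: 9→19, due 15, tardiness 4
T4: 19→31, due 53, tardiness 0
T5: 31→44, due 46, tardiness 0
T3: 44→58, due 19, tardiness 39
Sum = 0+4+0+0+39 = 43.
FIFO (arrival order): T1 T2 T3 T4 T5.
T1: 0→10, due 15, tardiness 0
T2: 10→19, due 29, tardiness 0
T3: 19→33, due 19, tardiness 14
T4: 33→45, due 53, tardiness 0
T5: 45→58, due 46, tardiness 12
Sum = 0+0+14+0+12 = 26.
LPT 63, SPT 43, FIFO 26 → minimum 26.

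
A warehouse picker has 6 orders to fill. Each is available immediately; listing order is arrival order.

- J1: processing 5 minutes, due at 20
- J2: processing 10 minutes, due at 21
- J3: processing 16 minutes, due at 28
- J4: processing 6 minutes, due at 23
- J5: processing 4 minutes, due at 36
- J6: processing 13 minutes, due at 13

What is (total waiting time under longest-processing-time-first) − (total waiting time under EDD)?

LPT (decreasing processing time): J3 J6 J2 J4 J1 J5.
J3: waits 0, runs 0→16
J6: waits 16, runs 16→29
J2: waits 29, runs 29→39
J4: waits 39, runs 39→45
J1: waits 45, runs 45→50
J5: waits 50, runs 50→54
Sum = 0+16+29+39+45+50 = 179.
EDD (increasing due date): J6 J1 J2 J4 J3 J5.
J6: waits 0, runs 0→13
J1: waits 13, runs 13→18
J2: waits 18, runs 18→28
J4: waits 28, runs 28→34
J3: waits 34, runs 34→50
J5: waits 50, runs 50→54
Sum = 0+13+18+28+34+50 = 143.
Difference = 179 − 143 = 36.

36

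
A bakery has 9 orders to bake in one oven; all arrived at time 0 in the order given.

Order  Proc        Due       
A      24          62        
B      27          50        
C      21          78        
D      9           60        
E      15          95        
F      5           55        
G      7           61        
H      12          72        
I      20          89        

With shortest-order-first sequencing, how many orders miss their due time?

3

SPT (increasing processing time): F G D H E I C A B.
F: 0→5, due 55, tardiness 0
G: 5→12, due 61, tardiness 0
D: 12→21, due 60, tardiness 0
H: 21→33, due 72, tardiness 0
E: 33→48, due 95, tardiness 0
I: 48→68, due 89, tardiness 0
C: 68→89, due 78, tardiness 11
A: 89→113, due 62, tardiness 51
B: 113→140, due 50, tardiness 90
Late orders: 3.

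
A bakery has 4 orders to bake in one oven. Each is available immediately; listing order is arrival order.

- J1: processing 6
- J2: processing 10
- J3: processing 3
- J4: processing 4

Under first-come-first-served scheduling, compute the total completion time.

FIFO (arrival order): J1 J2 J3 J4.
J1: 0→6
J2: 6→16
J3: 16→19
J4: 19→23
Sum = 6+16+19+23 = 64.

64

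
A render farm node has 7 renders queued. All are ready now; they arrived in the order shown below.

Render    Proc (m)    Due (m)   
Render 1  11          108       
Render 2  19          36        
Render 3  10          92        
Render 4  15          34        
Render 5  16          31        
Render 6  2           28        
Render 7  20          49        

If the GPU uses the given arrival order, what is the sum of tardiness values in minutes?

150

FIFO (arrival order): Render 1 Render 2 Render 3 Render 4 Render 5 Render 6 Render 7.
Render 1: 0→11, due 108, tardiness 0
Render 2: 11→30, due 36, tardiness 0
Render 3: 30→40, due 92, tardiness 0
Render 4: 40→55, due 34, tardiness 21
Render 5: 55→71, due 31, tardiness 40
Render 6: 71→73, due 28, tardiness 45
Render 7: 73→93, due 49, tardiness 44
Sum = 0+0+0+21+40+45+44 = 150.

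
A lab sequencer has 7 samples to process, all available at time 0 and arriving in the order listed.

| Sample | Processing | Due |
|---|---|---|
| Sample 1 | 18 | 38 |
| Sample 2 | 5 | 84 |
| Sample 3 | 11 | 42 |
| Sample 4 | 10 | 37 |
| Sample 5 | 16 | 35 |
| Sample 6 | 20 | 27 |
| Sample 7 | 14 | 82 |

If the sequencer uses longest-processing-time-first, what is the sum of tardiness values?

118

LPT (decreasing processing time): Sample 6 Sample 1 Sample 5 Sample 7 Sample 3 Sample 4 Sample 2.
Sample 6: 0→20, due 27, tardiness 0
Sample 1: 20→38, due 38, tardiness 0
Sample 5: 38→54, due 35, tardiness 19
Sample 7: 54→68, due 82, tardiness 0
Sample 3: 68→79, due 42, tardiness 37
Sample 4: 79→89, due 37, tardiness 52
Sample 2: 89→94, due 84, tardiness 10
Sum = 0+0+19+0+37+52+10 = 118.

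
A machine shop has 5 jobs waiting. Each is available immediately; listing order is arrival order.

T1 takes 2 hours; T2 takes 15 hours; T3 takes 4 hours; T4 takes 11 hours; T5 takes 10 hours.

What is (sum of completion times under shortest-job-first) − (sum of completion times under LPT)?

SPT (increasing processing time): T1 T3 T5 T4 T2.
T1: 0→2
T3: 2→6
T5: 6→16
T4: 16→27
T2: 27→42
Sum = 2+6+16+27+42 = 93.
LPT (decreasing processing time): T2 T4 T5 T3 T1.
T2: 0→15
T4: 15→26
T5: 26→36
T3: 36→40
T1: 40→42
Sum = 15+26+36+40+42 = 159.
Difference = 93 − 159 = -66.

-66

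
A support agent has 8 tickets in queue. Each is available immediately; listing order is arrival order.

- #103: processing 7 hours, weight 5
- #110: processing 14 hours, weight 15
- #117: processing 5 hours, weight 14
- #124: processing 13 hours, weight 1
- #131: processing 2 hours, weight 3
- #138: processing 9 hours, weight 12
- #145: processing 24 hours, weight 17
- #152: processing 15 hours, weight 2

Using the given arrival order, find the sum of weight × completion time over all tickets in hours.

FIFO (arrival order): #103 #110 #117 #124 #131 #138 #145 #152.
#103: finishes 7, weight 5, w·C = 35
#110: finishes 21, weight 15, w·C = 315
#117: finishes 26, weight 14, w·C = 364
#124: finishes 39, weight 1, w·C = 39
#131: finishes 41, weight 3, w·C = 123
#138: finishes 50, weight 12, w·C = 600
#145: finishes 74, weight 17, w·C = 1258
#152: finishes 89, weight 2, w·C = 178
Sum = 35+315+364+39+123+600+1258+178 = 2912.

2912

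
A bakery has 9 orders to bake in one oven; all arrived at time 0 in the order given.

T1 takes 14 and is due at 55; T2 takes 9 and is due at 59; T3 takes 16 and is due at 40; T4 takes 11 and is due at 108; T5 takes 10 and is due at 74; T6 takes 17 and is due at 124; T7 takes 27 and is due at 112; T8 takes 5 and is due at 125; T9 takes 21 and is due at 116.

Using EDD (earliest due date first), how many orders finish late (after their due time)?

2

EDD (increasing due date): T3 T1 T2 T5 T4 T7 T9 T6 T8.
T3: 0→16, due 40, tardiness 0
T1: 16→30, due 55, tardiness 0
T2: 30→39, due 59, tardiness 0
T5: 39→49, due 74, tardiness 0
T4: 49→60, due 108, tardiness 0
T7: 60→87, due 112, tardiness 0
T9: 87→108, due 116, tardiness 0
T6: 108→125, due 124, tardiness 1
T8: 125→130, due 125, tardiness 5
Late orders: 2.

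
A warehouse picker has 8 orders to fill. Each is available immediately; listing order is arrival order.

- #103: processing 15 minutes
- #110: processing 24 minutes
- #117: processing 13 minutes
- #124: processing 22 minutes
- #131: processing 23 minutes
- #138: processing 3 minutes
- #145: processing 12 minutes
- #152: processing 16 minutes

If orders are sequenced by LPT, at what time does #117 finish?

LPT (decreasing processing time): #110 #131 #124 #152 #103 #117 #145 #138.
#110: 0→24
#131: 24→47
#124: 47→69
#152: 69→85
#103: 85→100
#117: 100→113

113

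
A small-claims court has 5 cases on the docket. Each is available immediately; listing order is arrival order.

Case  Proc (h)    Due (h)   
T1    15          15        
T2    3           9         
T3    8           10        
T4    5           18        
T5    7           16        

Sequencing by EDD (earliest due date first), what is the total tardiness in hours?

49

EDD (increasing due date): T2 T3 T1 T5 T4.
T2: 0→3, due 9, tardiness 0
T3: 3→11, due 10, tardiness 1
T1: 11→26, due 15, tardiness 11
T5: 26→33, due 16, tardiness 17
T4: 33→38, due 18, tardiness 20
Sum = 0+1+11+17+20 = 49.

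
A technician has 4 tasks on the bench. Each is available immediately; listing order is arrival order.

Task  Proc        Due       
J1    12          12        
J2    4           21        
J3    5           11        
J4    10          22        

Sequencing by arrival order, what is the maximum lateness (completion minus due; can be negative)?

10

FIFO (arrival order): J1 J2 J3 J4.
J1: 0→12, due 12, lateness 0
J2: 12→16, due 21, lateness -5
J3: 16→21, due 11, lateness 10
J4: 21→31, due 22, lateness 9
Maximum = 10.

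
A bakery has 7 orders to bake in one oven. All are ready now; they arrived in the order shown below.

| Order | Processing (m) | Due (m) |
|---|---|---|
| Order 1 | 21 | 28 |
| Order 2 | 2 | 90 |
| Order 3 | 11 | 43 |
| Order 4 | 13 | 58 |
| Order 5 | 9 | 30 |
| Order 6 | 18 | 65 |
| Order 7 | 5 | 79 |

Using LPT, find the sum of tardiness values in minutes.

62

LPT (decreasing processing time): Order 1 Order 6 Order 4 Order 3 Order 5 Order 7 Order 2.
Order 1: 0→21, due 28, tardiness 0
Order 6: 21→39, due 65, tardiness 0
Order 4: 39→52, due 58, tardiness 0
Order 3: 52→63, due 43, tardiness 20
Order 5: 63→72, due 30, tardiness 42
Order 7: 72→77, due 79, tardiness 0
Order 2: 77→79, due 90, tardiness 0
Sum = 0+0+0+20+42+0+0 = 62.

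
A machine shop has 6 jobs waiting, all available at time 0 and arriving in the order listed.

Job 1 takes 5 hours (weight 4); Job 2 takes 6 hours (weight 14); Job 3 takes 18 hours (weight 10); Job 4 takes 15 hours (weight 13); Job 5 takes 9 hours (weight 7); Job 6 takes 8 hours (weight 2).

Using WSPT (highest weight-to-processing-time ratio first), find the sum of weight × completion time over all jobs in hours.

1358

WSPT (decreasing weight/processing-time ratio): Job 2 Job 4 Job 1 Job 5 Job 3 Job 6.
Job 2: finishes 6, weight 14, w·C = 84
Job 4: finishes 21, weight 13, w·C = 273
Job 1: finishes 26, weight 4, w·C = 104
Job 5: finishes 35, weight 7, w·C = 245
Job 3: finishes 53, weight 10, w·C = 530
Job 6: finishes 61, weight 2, w·C = 122
Sum = 84+273+104+245+530+122 = 1358.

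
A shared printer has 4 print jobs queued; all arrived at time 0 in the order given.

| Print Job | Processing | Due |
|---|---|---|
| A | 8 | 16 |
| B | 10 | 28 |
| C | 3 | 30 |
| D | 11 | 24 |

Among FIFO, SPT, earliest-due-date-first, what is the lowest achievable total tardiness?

3

FIFO (arrival order): A B C D.
A: 0→8, due 16, tardiness 0
B: 8→18, due 28, tardiness 0
C: 18→21, due 30, tardiness 0
D: 21→32, due 24, tardiness 8
Sum = 0+0+0+8 = 8.
SPT (increasing processing time): C A B D.
C: 0→3, due 30, tardiness 0
A: 3→11, due 16, tardiness 0
B: 11→21, due 28, tardiness 0
D: 21→32, due 24, tardiness 8
Sum = 0+0+0+8 = 8.
EDD (increasing due date): A D B C.
A: 0→8, due 16, tardiness 0
D: 8→19, due 24, tardiness 0
B: 19→29, due 28, tardiness 1
C: 29→32, due 30, tardiness 2
Sum = 0+0+1+2 = 3.
FIFO 8, SPT 8, EDD 3 → minimum 3.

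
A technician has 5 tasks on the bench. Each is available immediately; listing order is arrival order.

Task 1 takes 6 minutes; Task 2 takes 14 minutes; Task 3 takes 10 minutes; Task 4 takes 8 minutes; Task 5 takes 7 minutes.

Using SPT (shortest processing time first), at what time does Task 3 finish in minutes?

31

SPT (increasing processing time): Task 1 Task 5 Task 4 Task 3 Task 2.
Task 1: 0→6
Task 5: 6→13
Task 4: 13→21
Task 3: 21→31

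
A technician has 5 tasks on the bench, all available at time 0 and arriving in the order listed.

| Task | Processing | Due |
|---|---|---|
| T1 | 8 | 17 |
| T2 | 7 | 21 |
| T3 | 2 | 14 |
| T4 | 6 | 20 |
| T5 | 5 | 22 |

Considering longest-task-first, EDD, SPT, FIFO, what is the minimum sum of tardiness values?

LPT (decreasing processing time): T1 T2 T4 T5 T3.
T1: 0→8, due 17, tardiness 0
T2: 8→15, due 21, tardiness 0
T4: 15→21, due 20, tardiness 1
T5: 21→26, due 22, tardiness 4
T3: 26→28, due 14, tardiness 14
Sum = 0+0+1+4+14 = 19.
EDD (increasing due date): T3 T1 T4 T2 T5.
T3: 0→2, due 14, tardiness 0
T1: 2→10, due 17, tardiness 0
T4: 10→16, due 20, tardiness 0
T2: 16→23, due 21, tardiness 2
T5: 23→28, due 22, tardiness 6
Sum = 0+0+0+2+6 = 8.
SPT (increasing processing time): T3 T5 T4 T2 T1.
T3: 0→2, due 14, tardiness 0
T5: 2→7, due 22, tardiness 0
T4: 7→13, due 20, tardiness 0
T2: 13→20, due 21, tardiness 0
T1: 20→28, due 17, tardiness 11
Sum = 0+0+0+0+11 = 11.
FIFO (arrival order): T1 T2 T3 T4 T5.
T1: 0→8, due 17, tardiness 0
T2: 8→15, due 21, tardiness 0
T3: 15→17, due 14, tardiness 3
T4: 17→23, due 20, tardiness 3
T5: 23→28, due 22, tardiness 6
Sum = 0+0+3+3+6 = 12.
LPT 19, EDD 8, SPT 11, FIFO 12 → minimum 8.

8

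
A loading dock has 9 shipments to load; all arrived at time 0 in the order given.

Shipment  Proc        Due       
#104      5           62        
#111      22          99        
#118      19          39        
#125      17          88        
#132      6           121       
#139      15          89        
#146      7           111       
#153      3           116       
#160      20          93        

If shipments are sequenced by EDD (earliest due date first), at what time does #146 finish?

105

EDD (increasing due date): #118 #104 #125 #139 #160 #111 #146 #153 #132.
#118: 0→19
#104: 19→24
#125: 24→41
#139: 41→56
#160: 56→76
#111: 76→98
#146: 98→105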